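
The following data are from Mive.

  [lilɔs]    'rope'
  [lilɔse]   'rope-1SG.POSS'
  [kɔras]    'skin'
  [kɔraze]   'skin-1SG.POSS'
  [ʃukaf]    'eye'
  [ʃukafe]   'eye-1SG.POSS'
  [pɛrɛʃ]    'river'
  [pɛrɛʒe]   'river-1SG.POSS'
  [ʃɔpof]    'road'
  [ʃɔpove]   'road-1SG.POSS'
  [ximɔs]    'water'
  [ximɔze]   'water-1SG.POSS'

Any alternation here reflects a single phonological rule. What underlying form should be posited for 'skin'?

In [kɔras] and [kɔraze] the final segment of 'skin' alternates: [s] ~ [z].
If /s/ were underlying and a rule turned it into [z] before the 1SG.POSS suffix, 'rope' would also alternate; but it has [s] in both [lilɔs] and [lilɔse].
The underlying segment must be /z/; voiced obstruents become voiceless word-finally, yielding [s] there.

/kɔraz/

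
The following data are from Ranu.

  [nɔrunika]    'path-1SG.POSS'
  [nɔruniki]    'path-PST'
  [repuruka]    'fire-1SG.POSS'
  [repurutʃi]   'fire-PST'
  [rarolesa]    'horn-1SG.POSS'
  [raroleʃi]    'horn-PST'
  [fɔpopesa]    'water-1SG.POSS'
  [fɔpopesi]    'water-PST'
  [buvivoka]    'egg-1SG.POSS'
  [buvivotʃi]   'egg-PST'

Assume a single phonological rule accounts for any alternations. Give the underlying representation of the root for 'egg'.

/buvivotʃ/

The root 'egg' surfaces as [buvivoka] and [buvivotʃi], with a stem-final [k] ~ [tʃ] alternation.
Compare 'path', with invariant [k] in [nɔrunika] and [nɔruniki]: an analysis with underlying /k/ and a rule producing [tʃ] before the PST suffix would wrongly predict alternation here too.
So /tʃ/ is underlying, and a rule of depalatalization — palato-alveolar /tʃ/ and /ʃ/ become [k] and [s] when no front vowel follows — gives [k].
The underlying form of 'egg' is therefore /buvivotʃ/.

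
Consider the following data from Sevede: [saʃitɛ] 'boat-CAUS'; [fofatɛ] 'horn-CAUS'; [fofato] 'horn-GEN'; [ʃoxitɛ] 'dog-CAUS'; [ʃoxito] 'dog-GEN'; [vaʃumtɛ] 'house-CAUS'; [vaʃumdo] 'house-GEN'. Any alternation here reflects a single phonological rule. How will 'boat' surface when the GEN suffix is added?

The GEN morpheme has two allomorphs, [-do] and [-to].
By contrast the CAUS suffix keeps its initial [t] throughout — that segment must be underlying.
So the underlying form is /-do/, and voiced stops become voiceless after a vowel.
After 'boat', which ends in a vowel, the suffix surfaces as [-to], giving [saʃito].

[saʃito]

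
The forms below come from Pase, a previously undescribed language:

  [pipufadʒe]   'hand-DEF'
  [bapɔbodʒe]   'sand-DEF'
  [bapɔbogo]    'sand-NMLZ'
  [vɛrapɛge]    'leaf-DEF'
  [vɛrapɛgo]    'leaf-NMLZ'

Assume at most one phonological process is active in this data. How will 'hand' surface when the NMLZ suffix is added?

'sand' shows [dʒ] ~ [g] at the end of the stem ([bapɔbodʒe] vs [bapɔbogo]).
But 'leaf' keeps [g] in both environments ([vɛrapɛge], [vɛrapɛgo]), so there is no rule changing /g/ to [dʒ] before the DEF suffix.
So /dʒ/ is underlying, and a rule of depalatalization — palato-alveolar /dʒ/ becomes [g] when no front vowel follows — gives [g].
The one attested form of 'hand', [pipufadʒe], shows underlying /pipufadʒ/. Applying the same rule when no front vowel follows gives [pipufago].

[pipufago]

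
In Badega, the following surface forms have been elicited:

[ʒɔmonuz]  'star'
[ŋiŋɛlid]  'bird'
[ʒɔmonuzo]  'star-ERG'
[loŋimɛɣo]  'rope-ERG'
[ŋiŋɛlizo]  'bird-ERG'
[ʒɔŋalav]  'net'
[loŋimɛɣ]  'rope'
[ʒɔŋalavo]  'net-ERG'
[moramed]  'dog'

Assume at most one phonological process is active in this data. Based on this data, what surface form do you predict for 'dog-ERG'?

In [ŋiŋɛlid] and [ŋiŋɛlizo] the final segment of 'bird' alternates: [d] ~ [z].
The stem 'star' ([ʒɔmonuz], [ʒɔmonuzo]) shows [z] unchanged in both environments, so [z] cannot be basic with [d] derived in isolation.
Therefore /d/ is basic and [z] is derived by intervocalic spirantization (voiced stops become fricatives between vowels).
The one attested form of 'dog', [moramed], shows underlying /moramed/. Applying the same rule between vowels gives [moramezo].

[moramezo]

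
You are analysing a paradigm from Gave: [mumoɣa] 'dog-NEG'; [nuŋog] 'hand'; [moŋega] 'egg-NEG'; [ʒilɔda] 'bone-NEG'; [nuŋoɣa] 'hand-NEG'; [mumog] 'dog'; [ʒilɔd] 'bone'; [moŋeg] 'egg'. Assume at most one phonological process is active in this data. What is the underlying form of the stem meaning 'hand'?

/nuŋoɣ/

The root 'hand' surfaces as [nuŋog] and [nuŋoɣa], with a stem-final [g] ~ [ɣ] alternation.
Compare 'egg', with invariant [g] in [moŋeg] and [moŋega]: an analysis with underlying /g/ and a rule producing [ɣ] before the NEG suffix would wrongly predict alternation here too.
The underlying segment must be /ɣ/; voiced fricatives become stops word-finally, yielding [g] there.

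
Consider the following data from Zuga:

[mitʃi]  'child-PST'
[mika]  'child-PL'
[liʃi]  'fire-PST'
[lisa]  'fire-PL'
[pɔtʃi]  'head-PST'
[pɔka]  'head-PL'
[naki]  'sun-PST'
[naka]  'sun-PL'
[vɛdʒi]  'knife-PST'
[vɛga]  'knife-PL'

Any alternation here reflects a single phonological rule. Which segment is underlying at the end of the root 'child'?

The root 'child' surfaces as [mitʃi] and [mika], with a stem-final [tʃ] ~ [k] alternation.
But 'sun' keeps [k] in both environments ([naki], [naka]), so there is no rule changing /k/ to [tʃ] before the PST suffix.
The alternation reflects depalatalization: palato-alveolar /tʃ/, /dʒ/ and /ʃ/ become [k], [g] and [s] when no front vowel follows. /tʃ/ is underlying.

/tʃ/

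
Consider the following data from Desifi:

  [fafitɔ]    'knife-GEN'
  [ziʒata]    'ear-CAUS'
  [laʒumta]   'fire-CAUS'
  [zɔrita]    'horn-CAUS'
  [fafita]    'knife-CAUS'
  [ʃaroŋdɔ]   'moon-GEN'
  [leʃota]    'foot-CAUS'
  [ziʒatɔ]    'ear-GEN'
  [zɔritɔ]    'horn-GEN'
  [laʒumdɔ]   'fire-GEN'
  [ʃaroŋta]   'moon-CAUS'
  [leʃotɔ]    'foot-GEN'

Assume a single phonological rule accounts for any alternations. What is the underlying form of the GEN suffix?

The GEN morpheme has two allomorphs, [-dɔ] and [-tɔ].
By contrast the CAUS suffix keeps its initial [t] throughout — that segment must be underlying.
The GEN suffix is therefore /-dɔ/ underlyingly, with post-vocalic devoicing: voiced stops become voiceless after a vowel.

/-dɔ/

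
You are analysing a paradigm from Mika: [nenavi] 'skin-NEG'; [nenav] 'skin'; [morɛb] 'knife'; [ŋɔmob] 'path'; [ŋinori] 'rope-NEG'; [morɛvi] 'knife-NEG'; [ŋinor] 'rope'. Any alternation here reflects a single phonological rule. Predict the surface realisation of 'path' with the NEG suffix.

[ŋɔmovi]

The stem for 'knife' ends in [v] in [morɛvi] but [b] in [morɛb].
If /v/ were underlying and a rule turned it into [b] in isolation, 'skin' would also alternate; but it has [v] in both [nenavi] and [nenav].
The alternation reflects intervocalic spirantization: voiced stops become fricatives between vowels. /b/ is underlying.
The one attested form of 'path', [ŋɔmob], shows underlying /ŋɔmob/. Applying the same rule between vowels gives [ŋɔmovi].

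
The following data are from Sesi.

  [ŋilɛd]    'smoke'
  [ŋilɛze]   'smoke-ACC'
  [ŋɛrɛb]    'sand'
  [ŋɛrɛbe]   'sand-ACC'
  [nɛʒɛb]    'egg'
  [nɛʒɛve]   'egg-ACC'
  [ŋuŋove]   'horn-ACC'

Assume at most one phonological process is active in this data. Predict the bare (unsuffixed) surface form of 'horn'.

'egg' shows [b] ~ [v] at the end of the stem ([nɛʒɛb] vs [nɛʒɛve]).
Compare 'sand', with invariant [b] in [ŋɛrɛb] and [ŋɛrɛbe]: an analysis with underlying /b/ and a rule producing [v] before the ACC suffix would wrongly predict alternation here too.
The alternation reflects word-final hardening: voiced fricatives become stops word-finally. /v/ is underlying.
The one attested form of 'horn', [ŋuŋove], shows underlying /ŋuŋov/. Applying the same rule word-finally gives [ŋuŋob].

[ŋuŋob]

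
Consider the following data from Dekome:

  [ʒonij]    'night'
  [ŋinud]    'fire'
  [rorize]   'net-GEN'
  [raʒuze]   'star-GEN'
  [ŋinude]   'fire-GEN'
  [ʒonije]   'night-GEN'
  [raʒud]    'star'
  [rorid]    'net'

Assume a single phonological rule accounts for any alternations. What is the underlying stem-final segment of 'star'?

The root 'star' surfaces as [raʒuze] and [raʒud], with a stem-final [z] ~ [d] alternation.
The stem 'fire' ([ŋinude], [ŋinud]) shows [d] unchanged in both environments, so [d] cannot be basic with [z] derived before the GEN suffix.
So /z/ is underlying, and a rule of word-final hardening — voiced fricatives become stops word-finally — gives [d].

/z/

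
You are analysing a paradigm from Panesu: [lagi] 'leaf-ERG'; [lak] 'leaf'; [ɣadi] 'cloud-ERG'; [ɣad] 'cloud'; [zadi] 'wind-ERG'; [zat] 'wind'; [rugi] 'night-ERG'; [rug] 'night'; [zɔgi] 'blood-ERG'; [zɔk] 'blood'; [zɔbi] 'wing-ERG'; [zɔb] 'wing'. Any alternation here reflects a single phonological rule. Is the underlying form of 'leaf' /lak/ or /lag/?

The stem for 'leaf' ends in [g] in [lagi] but [k] in [lak].
If /g/ were underlying and a rule turned it into [k] in isolation, 'night' would also alternate; but it has [g] in both [rugi] and [rug].
The underlying segment must be /k/; voiceless stops become voiced between vowels, yielding [g] there.

/lak/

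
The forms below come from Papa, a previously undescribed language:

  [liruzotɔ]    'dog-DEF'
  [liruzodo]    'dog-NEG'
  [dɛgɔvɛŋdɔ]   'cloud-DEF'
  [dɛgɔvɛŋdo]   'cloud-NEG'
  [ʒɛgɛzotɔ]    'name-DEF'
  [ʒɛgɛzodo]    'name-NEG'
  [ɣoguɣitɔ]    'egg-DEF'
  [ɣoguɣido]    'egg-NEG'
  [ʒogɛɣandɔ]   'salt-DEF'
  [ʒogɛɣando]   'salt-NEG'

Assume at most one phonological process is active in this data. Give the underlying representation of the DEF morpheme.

/-tɔ/

The DEF suffix surfaces as [-dɔ] and [-tɔ], depending on the final segment of the stem.
By contrast the NEG suffix keeps its initial [d] throughout — that segment must be underlying.
So the underlying form is /-tɔ/, and voiceless stops become voiced after a nasal.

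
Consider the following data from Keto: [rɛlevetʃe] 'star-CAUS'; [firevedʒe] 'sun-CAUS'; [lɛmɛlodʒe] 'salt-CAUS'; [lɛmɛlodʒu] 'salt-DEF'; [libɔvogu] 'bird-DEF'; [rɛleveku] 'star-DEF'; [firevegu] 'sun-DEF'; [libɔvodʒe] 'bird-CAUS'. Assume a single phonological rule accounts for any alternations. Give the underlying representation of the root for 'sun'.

In [firevedʒe] and [firevegu] the final segment of 'sun' alternates: [dʒ] ~ [g].
If /dʒ/ were underlying and a rule turned it into [g] before the DEF suffix, 'salt' would also alternate; but it has [dʒ] in both [lɛmɛlodʒe] and [lɛmɛlodʒu].
So /g/ is underlying, and a rule of palatalization before a front vowel — /k/ and /g/ become palato-alveolar [tʃ] and [dʒ] before a front vowel — gives [dʒ].
Hence 'sun' is /fireveg/ underlyingly.

/fireveg/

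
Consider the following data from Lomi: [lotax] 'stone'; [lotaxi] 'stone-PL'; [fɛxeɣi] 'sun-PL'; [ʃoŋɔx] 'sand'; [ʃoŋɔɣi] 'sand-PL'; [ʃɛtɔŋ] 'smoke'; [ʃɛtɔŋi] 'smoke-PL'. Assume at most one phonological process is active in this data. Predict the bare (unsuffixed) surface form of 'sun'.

[fɛxex]

In [ʃoŋɔx] and [ʃoŋɔɣi] the final segment of 'sand' alternates: [x] ~ [ɣ].
The stem 'stone' ([lotax], [lotaxi]) shows [x] unchanged in both environments, so [x] cannot be basic with [ɣ] derived before the PL suffix.
Therefore /ɣ/ is basic and [x] is derived by word-final obstruent devoicing (voiced obstruents become voiceless word-finally).
From [fɛxeɣi] the stem 'sun' is /fɛxeɣ/; word-finally this yields [fɛxex].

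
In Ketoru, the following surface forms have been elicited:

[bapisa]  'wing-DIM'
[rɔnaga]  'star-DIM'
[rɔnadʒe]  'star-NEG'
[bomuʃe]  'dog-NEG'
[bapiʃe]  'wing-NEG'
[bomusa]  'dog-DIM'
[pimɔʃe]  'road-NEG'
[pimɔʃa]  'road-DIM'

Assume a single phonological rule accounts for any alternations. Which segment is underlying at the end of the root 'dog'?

/s/

The root 'dog' surfaces as [bomusa] and [bomuʃe], with a stem-final [s] ~ [ʃ] alternation.
The stem 'road' ([pimɔʃa], [pimɔʃe]) shows [ʃ] unchanged in both environments, so [ʃ] cannot be basic with [s] derived before the DIM suffix.
The alternation reflects palatalization before a front vowel: /g/ and /s/ become palato-alveolar [dʒ] and [ʃ] before a front vowel. /s/ is underlying.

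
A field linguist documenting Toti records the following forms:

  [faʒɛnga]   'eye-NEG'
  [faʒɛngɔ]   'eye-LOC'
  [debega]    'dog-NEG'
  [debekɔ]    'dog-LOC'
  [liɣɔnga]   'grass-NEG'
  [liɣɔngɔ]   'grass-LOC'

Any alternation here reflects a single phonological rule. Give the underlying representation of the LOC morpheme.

/-kɔ/

The LOC morpheme has two allomorphs, [-gɔ] and [-kɔ].
By contrast the NEG suffix keeps its initial [g] throughout — that segment must be underlying.
The LOC suffix is therefore /-kɔ/ underlyingly, with post-nasal voicing: voiceless stops become voiced after a nasal.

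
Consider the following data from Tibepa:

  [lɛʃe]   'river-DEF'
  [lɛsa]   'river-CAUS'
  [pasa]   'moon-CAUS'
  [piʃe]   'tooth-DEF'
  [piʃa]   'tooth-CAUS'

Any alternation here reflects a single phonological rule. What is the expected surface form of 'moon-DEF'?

[paʃe]

'river' shows [ʃ] ~ [s] at the end of the stem ([lɛʃe] vs [lɛsa]).
The stem 'tooth' ([piʃe], [piʃa]) shows [ʃ] unchanged in both environments, so [ʃ] cannot be basic with [s] derived before the CAUS suffix.
The alternation reflects palatalization before a front vowel: /s/ becomes palato-alveolar [ʃ] before a front vowel. /s/ is underlying.
The one attested form of 'moon', [pasa], shows underlying /pas/. Applying the same rule before a front vowel gives [paʃe].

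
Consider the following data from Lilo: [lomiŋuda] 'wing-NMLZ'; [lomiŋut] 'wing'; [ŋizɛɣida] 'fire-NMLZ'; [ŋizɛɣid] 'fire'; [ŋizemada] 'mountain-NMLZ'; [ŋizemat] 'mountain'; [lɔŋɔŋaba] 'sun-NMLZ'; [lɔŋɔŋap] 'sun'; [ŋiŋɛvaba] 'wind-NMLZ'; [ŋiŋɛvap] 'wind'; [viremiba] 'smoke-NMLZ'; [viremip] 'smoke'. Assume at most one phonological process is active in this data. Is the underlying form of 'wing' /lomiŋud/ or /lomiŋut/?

The root 'wing' surfaces as [lomiŋuda] and [lomiŋut], with a stem-final [d] ~ [t] alternation.
If /d/ were underlying and a rule turned it into [t] in isolation, 'fire' would also alternate; but it has [d] in both [ŋizɛɣida] and [ŋizɛɣid].
The underlying segment must be /t/; voiceless stops become voiced between vowels, yielding [d] there.

/lomiŋut/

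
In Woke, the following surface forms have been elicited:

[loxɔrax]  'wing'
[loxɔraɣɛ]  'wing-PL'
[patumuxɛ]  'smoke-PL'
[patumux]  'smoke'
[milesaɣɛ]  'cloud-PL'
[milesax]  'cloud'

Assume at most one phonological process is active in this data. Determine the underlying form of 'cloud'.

/milesaɣ/

The root 'cloud' surfaces as [milesaɣɛ] and [milesax], with a stem-final [ɣ] ~ [x] alternation.
If /x/ were underlying and a rule turned it into [ɣ] before the PL suffix, 'smoke' would also alternate; but it has [x] in both [patumuxɛ] and [patumux].
Therefore /ɣ/ is basic and [x] is derived by word-final obstruent devoicing (voiced obstruents become voiceless word-finally).
The underlying form of 'cloud' is therefore /milesaɣ/.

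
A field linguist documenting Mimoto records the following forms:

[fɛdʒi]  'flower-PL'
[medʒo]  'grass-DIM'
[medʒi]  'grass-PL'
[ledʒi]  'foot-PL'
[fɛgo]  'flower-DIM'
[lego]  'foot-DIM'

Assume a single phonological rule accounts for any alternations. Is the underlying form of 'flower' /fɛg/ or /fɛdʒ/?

In [fɛdʒi] and [fɛgo] the final segment of 'flower' alternates: [dʒ] ~ [g].
If /dʒ/ were underlying and a rule turned it into [g] before the DIM suffix, 'grass' would also alternate; but it has [dʒ] in both [medʒi] and [medʒo].
The alternation reflects palatalization before a front vowel: /g/ becomes palato-alveolar [dʒ] before a front vowel. /g/ is underlying.

/fɛg/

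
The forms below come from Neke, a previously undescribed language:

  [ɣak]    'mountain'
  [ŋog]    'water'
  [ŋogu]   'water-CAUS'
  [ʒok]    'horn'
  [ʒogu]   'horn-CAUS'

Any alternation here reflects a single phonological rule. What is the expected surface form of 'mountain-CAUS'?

[ɣagu]

The stem for 'horn' ends in [k] in [ʒok] but [g] in [ʒogu].
Compare 'water', with invariant [g] in [ŋog] and [ŋogu]: an analysis with underlying /g/ and a rule producing [k] in isolation would wrongly predict alternation here too.
The alternation reflects intervocalic voicing: voiceless stops become voiced between vowels. /k/ is underlying.
From [ɣak] the stem 'mountain' is /ɣak/; between vowels this yields [ɣagu].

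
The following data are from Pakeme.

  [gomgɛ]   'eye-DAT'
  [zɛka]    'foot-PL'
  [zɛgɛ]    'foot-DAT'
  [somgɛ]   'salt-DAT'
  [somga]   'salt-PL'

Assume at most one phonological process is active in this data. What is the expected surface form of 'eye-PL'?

The PL suffix surfaces as [-ga] and [-ka], depending on the final segment of the stem.
The DAT suffix, which begins with [g], is invariant after every stem; so [g] is not altered by any rule here.
So the underlying form is /-ka/, and voiceless stops become voiced after a nasal.
After 'eye', which ends in a nasal, the suffix surfaces as [-ga], giving [gomga].

[gomga]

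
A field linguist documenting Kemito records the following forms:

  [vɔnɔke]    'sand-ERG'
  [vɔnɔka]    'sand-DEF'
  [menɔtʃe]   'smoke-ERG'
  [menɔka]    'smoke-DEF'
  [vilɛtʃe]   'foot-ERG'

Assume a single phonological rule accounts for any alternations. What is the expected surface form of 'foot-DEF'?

[vilɛka]

'smoke' shows [tʃ] ~ [k] at the end of the stem ([menɔtʃe] vs [menɔka]).
The stem 'sand' ([vɔnɔke], [vɔnɔka]) shows [k] unchanged in both environments, so [k] cannot be basic with [tʃ] derived before the ERG suffix.
The underlying segment must be /tʃ/; palato-alveolar /tʃ/ becomes [k] when no front vowel follows, yielding [k] there.
The one attested form of 'foot', [vilɛtʃe], shows underlying /vilɛtʃ/. Applying the same rule when no front vowel follows gives [vilɛka].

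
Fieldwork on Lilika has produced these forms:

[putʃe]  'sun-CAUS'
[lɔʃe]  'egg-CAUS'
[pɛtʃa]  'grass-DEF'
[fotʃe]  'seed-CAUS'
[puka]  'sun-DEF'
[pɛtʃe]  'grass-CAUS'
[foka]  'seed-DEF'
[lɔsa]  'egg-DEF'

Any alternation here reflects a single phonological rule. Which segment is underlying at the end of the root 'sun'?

The root 'sun' surfaces as [puka] and [putʃe], with a stem-final [k] ~ [tʃ] alternation.
The stem 'grass' ([pɛtʃa], [pɛtʃe]) shows [tʃ] unchanged in both environments, so [tʃ] cannot be basic with [k] derived before the DEF suffix.
The alternation reflects palatalization before a front vowel: /k/ and /s/ become palato-alveolar [tʃ] and [ʃ] before a front vowel. /k/ is underlying.

/k/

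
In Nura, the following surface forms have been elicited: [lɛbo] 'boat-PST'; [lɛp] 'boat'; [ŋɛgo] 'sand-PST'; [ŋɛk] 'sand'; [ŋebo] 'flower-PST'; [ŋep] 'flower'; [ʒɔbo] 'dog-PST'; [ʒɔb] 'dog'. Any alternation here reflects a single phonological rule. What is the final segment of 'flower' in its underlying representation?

/p/

In [ŋebo] and [ŋep] the final segment of 'flower' alternates: [b] ~ [p].
But 'dog' keeps [b] in both environments ([ʒɔbo], [ʒɔb]), so there is no rule changing /b/ to [p] in isolation.
Therefore /p/ is basic and [b] is derived by intervocalic voicing (voiceless stops become voiced between vowels).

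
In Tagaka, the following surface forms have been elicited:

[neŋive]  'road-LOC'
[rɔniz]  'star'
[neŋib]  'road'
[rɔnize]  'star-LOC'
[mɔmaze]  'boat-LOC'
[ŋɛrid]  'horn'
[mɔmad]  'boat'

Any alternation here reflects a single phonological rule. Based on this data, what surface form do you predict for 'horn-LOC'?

The stem for 'boat' ends in [z] in [mɔmaze] but [d] in [mɔmad].
Compare 'star', with invariant [z] in [rɔnize] and [rɔniz]: an analysis with underlying /z/ and a rule producing [d] in isolation would wrongly predict alternation here too.
The underlying segment must be /d/; voiced stops become fricatives between vowels, yielding [z] there.
From [ŋɛrid] the stem 'horn' is /ŋɛrid/; between vowels this yields [ŋɛrize].

[ŋɛrize]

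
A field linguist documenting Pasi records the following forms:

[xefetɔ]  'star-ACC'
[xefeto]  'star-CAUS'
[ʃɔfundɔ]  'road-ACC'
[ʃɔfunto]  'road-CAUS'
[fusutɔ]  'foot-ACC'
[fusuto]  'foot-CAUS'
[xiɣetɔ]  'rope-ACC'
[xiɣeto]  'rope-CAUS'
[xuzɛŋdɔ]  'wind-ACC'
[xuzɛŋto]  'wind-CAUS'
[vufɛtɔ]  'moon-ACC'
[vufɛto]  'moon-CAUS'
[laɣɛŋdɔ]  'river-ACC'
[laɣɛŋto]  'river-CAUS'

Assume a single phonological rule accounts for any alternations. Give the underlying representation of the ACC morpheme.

/-dɔ/

The ACC suffix surfaces as [-dɔ] and [-tɔ], depending on the final segment of the stem.
The CAUS suffix, which begins with [t], is invariant after every stem; so [t] is not altered by any rule here.
So the underlying form is /-dɔ/, and voiced stops become voiceless after a vowel.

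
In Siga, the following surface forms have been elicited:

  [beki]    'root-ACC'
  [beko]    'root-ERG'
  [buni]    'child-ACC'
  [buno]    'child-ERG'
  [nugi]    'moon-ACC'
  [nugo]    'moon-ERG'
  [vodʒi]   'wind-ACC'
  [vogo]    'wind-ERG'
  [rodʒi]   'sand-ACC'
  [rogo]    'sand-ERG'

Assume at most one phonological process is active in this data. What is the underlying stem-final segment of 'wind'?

The stem for 'wind' ends in [dʒ] in [vodʒi] but [g] in [vogo].
Compare 'moon', with invariant [g] in [nugi] and [nugo]: an analysis with underlying /g/ and a rule producing [dʒ] before the ACC suffix would wrongly predict alternation here too.
The alternation reflects depalatalization: palato-alveolar /dʒ/ becomes [g] when no front vowel follows. /dʒ/ is underlying.

/dʒ/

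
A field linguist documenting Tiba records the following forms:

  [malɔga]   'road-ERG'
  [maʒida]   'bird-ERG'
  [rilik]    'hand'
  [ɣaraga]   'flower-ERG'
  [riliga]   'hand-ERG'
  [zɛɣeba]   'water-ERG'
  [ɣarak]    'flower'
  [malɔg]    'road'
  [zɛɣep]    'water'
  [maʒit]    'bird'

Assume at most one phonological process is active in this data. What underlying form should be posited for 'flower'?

/ɣarak/

The stem for 'flower' ends in [g] in [ɣaraga] but [k] in [ɣarak].
But 'road' keeps [g] in both environments ([malɔga], [malɔg]), so there is no rule changing /g/ to [k] in isolation.
So /k/ is underlying, and a rule of intervocalic voicing — voiceless stops become voiced between vowels — gives [g].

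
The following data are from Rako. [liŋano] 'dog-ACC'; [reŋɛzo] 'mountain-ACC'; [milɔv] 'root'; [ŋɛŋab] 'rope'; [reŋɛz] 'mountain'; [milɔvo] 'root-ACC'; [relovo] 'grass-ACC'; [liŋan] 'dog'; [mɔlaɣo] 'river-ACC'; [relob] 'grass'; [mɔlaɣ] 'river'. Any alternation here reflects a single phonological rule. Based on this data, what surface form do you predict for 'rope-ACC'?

[ŋɛŋavo]

'grass' shows [b] ~ [v] at the end of the stem ([relob] vs [relovo]).
If /v/ were underlying and a rule turned it into [b] in isolation, 'root' would also alternate; but it has [v] in both [milɔv] and [milɔvo].
The underlying segment must be /b/; voiced stops become fricatives between vowels, yielding [v] there.
From [ŋɛŋab] the stem 'rope' is /ŋɛŋab/; between vowels this yields [ŋɛŋavo].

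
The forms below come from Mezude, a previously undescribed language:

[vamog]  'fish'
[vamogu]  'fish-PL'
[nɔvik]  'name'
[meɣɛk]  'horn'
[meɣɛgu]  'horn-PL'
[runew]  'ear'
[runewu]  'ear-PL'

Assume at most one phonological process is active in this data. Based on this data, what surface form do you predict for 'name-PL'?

[nɔvigu]

The root 'horn' surfaces as [meɣɛk] and [meɣɛgu], with a stem-final [k] ~ [g] alternation.
But 'fish' keeps [g] in both environments ([vamog], [vamogu]), so there is no rule changing /g/ to [k] in isolation.
The alternation reflects intervocalic voicing: voiceless stops become voiced between vowels. /k/ is underlying.
The one attested form of 'name', [nɔvik], shows underlying /nɔvik/. Applying the same rule between vowels gives [nɔvigu].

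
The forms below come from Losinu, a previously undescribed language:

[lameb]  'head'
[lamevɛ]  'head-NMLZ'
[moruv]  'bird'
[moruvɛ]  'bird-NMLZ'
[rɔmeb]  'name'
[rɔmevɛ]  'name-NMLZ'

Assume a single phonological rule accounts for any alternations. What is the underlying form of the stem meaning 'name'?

/rɔmeb/

The root 'name' surfaces as [rɔmeb] and [rɔmevɛ], with a stem-final [b] ~ [v] alternation.
The stem 'bird' ([moruv], [moruvɛ]) shows [v] unchanged in both environments, so [v] cannot be basic with [b] derived in isolation.
Therefore /b/ is basic and [v] is derived by intervocalic spirantization (voiced stops become fricatives between vowels).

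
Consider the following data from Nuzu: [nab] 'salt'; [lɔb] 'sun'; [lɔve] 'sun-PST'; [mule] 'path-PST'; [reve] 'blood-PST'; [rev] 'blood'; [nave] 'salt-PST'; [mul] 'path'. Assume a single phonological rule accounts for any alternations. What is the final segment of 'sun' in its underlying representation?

In [lɔb] and [lɔve] the final segment of 'sun' alternates: [b] ~ [v].
Compare 'blood', with invariant [v] in [rev] and [reve]: an analysis with underlying /v/ and a rule producing [b] in isolation would wrongly predict alternation here too.
Therefore /b/ is basic and [v] is derived by intervocalic spirantization (voiced stops become fricatives between vowels).

/b/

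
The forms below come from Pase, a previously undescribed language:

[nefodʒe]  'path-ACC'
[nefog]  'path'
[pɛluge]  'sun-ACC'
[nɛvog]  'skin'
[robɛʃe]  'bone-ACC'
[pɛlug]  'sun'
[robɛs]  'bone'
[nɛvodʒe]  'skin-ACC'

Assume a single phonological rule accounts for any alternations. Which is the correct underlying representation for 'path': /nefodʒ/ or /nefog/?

/nefodʒ/

'path' shows [g] ~ [dʒ] at the end of the stem ([nefog] vs [nefodʒe]).
The stem 'sun' ([pɛlug], [pɛluge]) shows [g] unchanged in both environments, so [g] cannot be basic with [dʒ] derived before the ACC suffix.
Therefore /dʒ/ is basic and [g] is derived by depalatalization (palato-alveolar /dʒ/ and /ʃ/ become [g] and [s] when no front vowel follows).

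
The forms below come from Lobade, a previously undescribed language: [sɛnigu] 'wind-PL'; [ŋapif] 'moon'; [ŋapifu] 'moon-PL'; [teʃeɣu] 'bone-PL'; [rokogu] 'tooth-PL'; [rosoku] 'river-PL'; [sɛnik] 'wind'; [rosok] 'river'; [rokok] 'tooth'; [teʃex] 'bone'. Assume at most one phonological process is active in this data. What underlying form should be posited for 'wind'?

The stem for 'wind' ends in [k] in [sɛnik] but [g] in [sɛnigu].
The stem 'river' ([rosok], [rosoku]) shows [k] unchanged in both environments, so [k] cannot be basic with [g] derived before the PL suffix.
So /g/ is underlying, and a rule of word-final obstruent devoicing — voiced obstruents become voiceless word-finally — gives [k].

/sɛnig/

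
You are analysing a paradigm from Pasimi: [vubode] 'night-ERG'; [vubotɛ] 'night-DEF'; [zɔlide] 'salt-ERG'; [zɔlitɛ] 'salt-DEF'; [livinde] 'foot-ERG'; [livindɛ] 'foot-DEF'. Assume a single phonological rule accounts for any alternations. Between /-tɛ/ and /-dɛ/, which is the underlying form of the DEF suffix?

/-tɛ/

The DEF morpheme has two allomorphs, [-dɛ] and [-tɛ].
The ERG suffix, which begins with [d], is invariant after every stem; so [d] is not altered by any rule here.
So the underlying form is /-tɛ/, and voiceless stops become voiced after a nasal.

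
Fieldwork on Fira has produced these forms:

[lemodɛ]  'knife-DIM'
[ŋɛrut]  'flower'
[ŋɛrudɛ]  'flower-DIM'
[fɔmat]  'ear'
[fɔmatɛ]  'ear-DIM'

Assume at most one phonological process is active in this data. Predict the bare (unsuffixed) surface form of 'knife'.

The stem for 'flower' ends in [t] in [ŋɛrut] but [d] in [ŋɛrudɛ].
The stem 'ear' ([fɔmat], [fɔmatɛ]) shows [t] unchanged in both environments, so [t] cannot be basic with [d] derived before the DIM suffix.
So /d/ is underlying, and a rule of word-final obstruent devoicing — voiced obstruents become voiceless word-finally — gives [t].
From [lemodɛ] the stem 'knife' is /lemod/; word-finally this yields [lemot].

[lemot]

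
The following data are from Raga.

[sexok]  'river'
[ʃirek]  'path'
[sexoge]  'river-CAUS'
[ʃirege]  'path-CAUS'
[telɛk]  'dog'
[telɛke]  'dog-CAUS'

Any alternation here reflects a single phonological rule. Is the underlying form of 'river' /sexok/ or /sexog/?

The root 'river' surfaces as [sexok] and [sexoge], with a stem-final [k] ~ [g] alternation.
If /k/ were underlying and a rule turned it into [g] before the CAUS suffix, 'dog' would also alternate; but it has [k] in both [telɛk] and [telɛke].
The underlying segment must be /g/; voiced obstruents become voiceless word-finally, yielding [k] there.

/sexog/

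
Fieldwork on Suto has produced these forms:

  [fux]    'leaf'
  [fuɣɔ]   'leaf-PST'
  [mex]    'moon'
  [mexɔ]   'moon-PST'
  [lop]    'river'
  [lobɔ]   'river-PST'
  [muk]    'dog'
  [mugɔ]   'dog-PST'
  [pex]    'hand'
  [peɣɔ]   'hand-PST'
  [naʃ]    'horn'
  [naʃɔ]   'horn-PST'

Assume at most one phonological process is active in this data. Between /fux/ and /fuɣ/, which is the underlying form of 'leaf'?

/fuɣ/

The root 'leaf' surfaces as [fux] and [fuɣɔ], with a stem-final [x] ~ [ɣ] alternation.
Compare 'moon', with invariant [x] in [mex] and [mexɔ]: an analysis with underlying /x/ and a rule producing [ɣ] before the PST suffix would wrongly predict alternation here too.
The alternation reflects word-final obstruent devoicing: voiced obstruents become voiceless word-finally. /ɣ/ is underlying.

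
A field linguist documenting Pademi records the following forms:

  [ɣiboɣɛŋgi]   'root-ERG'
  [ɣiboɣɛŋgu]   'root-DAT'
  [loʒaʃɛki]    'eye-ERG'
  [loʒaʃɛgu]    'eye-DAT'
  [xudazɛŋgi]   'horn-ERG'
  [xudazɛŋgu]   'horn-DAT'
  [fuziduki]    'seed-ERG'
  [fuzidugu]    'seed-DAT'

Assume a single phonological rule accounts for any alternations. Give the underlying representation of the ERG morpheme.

/-ki/

The ERG suffix surfaces as [-gi] and [-ki], depending on the final segment of the stem.
The DAT suffix, which begins with [g], is invariant after every stem; so [g] is not altered by any rule here.
So the underlying form is /-ki/, and voiceless stops become voiced after a nasal.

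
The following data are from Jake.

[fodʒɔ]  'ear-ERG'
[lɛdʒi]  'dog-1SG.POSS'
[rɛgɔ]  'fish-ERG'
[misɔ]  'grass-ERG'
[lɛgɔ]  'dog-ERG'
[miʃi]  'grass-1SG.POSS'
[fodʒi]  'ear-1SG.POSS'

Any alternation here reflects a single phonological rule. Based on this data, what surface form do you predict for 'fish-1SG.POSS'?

[rɛdʒi]

In [lɛgɔ] and [lɛdʒi] the final segment of 'dog' alternates: [g] ~ [dʒ].
But 'ear' keeps [dʒ] in both environments ([fodʒɔ], [fodʒi]), so there is no rule changing /dʒ/ to [g] before the ERG suffix.
Therefore /g/ is basic and [dʒ] is derived by palatalization before a front vowel (/g/ and /s/ become palato-alveolar [dʒ] and [ʃ] before a front vowel).
From [rɛgɔ] the stem 'fish' is /rɛg/; before a front vowel this yields [rɛdʒi].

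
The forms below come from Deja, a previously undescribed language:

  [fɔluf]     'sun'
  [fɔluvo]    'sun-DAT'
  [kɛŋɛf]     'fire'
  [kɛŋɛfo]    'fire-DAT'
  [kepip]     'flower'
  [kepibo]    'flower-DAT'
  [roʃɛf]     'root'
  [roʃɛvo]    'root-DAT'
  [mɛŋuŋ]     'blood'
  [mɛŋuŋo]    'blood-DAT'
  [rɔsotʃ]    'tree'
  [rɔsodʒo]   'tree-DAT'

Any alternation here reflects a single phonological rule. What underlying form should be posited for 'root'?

'root' shows [f] ~ [v] at the end of the stem ([roʃɛf] vs [roʃɛvo]).
The stem 'fire' ([kɛŋɛf], [kɛŋɛfo]) shows [f] unchanged in both environments, so [f] cannot be basic with [v] derived before the DAT suffix.
Therefore /v/ is basic and [f] is derived by word-final obstruent devoicing (voiced obstruents become voiceless word-finally).
The underlying form of 'root' is therefore /roʃɛv/.

/roʃɛv/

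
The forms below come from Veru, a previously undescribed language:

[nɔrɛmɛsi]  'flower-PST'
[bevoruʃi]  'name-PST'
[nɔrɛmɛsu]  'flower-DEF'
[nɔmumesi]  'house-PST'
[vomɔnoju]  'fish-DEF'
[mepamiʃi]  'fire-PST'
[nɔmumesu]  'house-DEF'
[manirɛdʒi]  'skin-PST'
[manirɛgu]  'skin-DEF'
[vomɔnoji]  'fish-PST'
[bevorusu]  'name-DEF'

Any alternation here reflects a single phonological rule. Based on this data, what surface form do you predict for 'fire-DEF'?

[mepamisu]

In [bevorusu] and [bevoruʃi] the final segment of 'name' alternates: [s] ~ [ʃ].
But 'flower' keeps [s] in both environments ([nɔrɛmɛsu], [nɔrɛmɛsi]), so there is no rule changing /s/ to [ʃ] before the PST suffix.
The alternation reflects depalatalization: palato-alveolar /dʒ/ and /ʃ/ become [g] and [s] when no front vowel follows. /ʃ/ is underlying.
From [mepamiʃi] the stem 'fire' is /mepamiʃ/; when no front vowel follows this yields [mepamisu].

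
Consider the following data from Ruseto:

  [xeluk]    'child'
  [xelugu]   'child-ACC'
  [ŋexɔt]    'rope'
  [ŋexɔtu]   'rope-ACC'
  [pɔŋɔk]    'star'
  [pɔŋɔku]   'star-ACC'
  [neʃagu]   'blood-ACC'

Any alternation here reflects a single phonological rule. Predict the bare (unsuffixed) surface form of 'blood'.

In [xeluk] and [xelugu] the final segment of 'child' alternates: [k] ~ [g].
Compare 'star', with invariant [k] in [pɔŋɔk] and [pɔŋɔku]: an analysis with underlying /k/ and a rule producing [g] before the ACC suffix would wrongly predict alternation here too.
So /g/ is underlying, and a rule of word-final obstruent devoicing — voiced obstruents become voiceless word-finally — gives [k].
The one attested form of 'blood', [neʃagu], shows underlying /neʃag/. Applying the same rule word-finally gives [neʃak].

[neʃak]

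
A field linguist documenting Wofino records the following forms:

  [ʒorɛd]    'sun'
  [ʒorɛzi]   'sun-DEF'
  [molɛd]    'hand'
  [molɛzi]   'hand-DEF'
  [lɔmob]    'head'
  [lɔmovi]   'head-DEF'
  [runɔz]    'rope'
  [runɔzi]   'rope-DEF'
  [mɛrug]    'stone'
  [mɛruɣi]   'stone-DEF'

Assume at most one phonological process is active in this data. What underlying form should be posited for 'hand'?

/molɛd/

'hand' shows [d] ~ [z] at the end of the stem ([molɛd] vs [molɛzi]).
But 'rope' keeps [z] in both environments ([runɔz], [runɔzi]), so there is no rule changing /z/ to [d] in isolation.
The underlying segment must be /d/; voiced stops become fricatives between vowels, yielding [z] there.
So 'hand' = /molɛd/.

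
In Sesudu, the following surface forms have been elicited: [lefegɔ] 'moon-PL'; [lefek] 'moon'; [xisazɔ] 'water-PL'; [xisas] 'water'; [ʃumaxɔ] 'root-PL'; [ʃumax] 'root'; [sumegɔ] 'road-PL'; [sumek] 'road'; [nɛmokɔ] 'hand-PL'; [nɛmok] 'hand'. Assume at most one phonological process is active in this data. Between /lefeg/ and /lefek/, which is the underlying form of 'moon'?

The stem for 'moon' ends in [g] in [lefegɔ] but [k] in [lefek].
The stem 'hand' ([nɛmokɔ], [nɛmok]) shows [k] unchanged in both environments, so [k] cannot be basic with [g] derived before the PL suffix.
So /g/ is underlying, and a rule of word-final obstruent devoicing — voiced obstruents become voiceless word-finally — gives [k].

/lefeg/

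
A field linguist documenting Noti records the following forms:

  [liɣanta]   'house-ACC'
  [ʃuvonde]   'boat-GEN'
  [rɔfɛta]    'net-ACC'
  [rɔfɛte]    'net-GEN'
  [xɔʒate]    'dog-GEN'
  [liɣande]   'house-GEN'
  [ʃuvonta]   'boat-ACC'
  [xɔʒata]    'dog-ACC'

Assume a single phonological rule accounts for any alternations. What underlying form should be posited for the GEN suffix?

The GEN morpheme has two allomorphs, [-de] and [-te].
The ACC suffix, which begins with [t], is invariant after every stem; so [t] is not altered by any rule here.
The GEN suffix is therefore /-de/ underlyingly, with post-vocalic devoicing: voiced stops become voiceless after a vowel.

/-de/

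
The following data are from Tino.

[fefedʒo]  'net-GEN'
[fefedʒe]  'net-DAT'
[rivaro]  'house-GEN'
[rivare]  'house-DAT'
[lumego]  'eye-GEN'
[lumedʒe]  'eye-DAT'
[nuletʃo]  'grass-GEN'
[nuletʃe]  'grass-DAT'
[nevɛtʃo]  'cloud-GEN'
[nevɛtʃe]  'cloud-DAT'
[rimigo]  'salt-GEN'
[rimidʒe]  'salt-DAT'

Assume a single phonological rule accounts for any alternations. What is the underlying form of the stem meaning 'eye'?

/lumeg/

The stem for 'eye' ends in [g] in [lumego] but [dʒ] in [lumedʒe].
But 'net' keeps [dʒ] in both environments ([fefedʒo], [fefedʒe]), so there is no rule changing /dʒ/ to [g] before the GEN suffix.
So /g/ is underlying, and a rule of palatalization before a front vowel — /g/ becomes palato-alveolar [dʒ] before a front vowel — gives [dʒ].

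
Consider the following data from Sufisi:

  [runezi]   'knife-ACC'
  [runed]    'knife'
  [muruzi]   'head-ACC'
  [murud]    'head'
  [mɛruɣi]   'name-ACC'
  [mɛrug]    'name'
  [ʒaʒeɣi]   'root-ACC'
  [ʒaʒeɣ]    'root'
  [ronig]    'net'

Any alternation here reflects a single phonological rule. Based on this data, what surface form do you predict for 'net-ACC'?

The stem for 'name' ends in [ɣ] in [mɛruɣi] but [g] in [mɛrug].
But 'root' keeps [ɣ] in both environments ([ʒaʒeɣi], [ʒaʒeɣ]), so there is no rule changing /ɣ/ to [g] in isolation.
So /g/ is underlying, and a rule of intervocalic spirantization — voiced stops become fricatives between vowels — gives [ɣ].
From [ronig] the stem 'net' is /ronig/; between vowels this yields [roniɣi].

[roniɣi]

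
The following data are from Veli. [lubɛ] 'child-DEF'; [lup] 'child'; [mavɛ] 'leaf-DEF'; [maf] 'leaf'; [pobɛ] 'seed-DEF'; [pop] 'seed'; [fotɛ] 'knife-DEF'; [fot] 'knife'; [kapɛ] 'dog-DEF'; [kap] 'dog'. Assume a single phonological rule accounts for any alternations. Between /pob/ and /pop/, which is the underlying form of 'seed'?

/pob/

The root 'seed' surfaces as [pobɛ] and [pop], with a stem-final [b] ~ [p] alternation.
The stem 'dog' ([kapɛ], [kap]) shows [p] unchanged in both environments, so [p] cannot be basic with [b] derived before the DEF suffix.
The alternation reflects word-final obstruent devoicing: voiced obstruents become voiceless word-finally. /b/ is underlying.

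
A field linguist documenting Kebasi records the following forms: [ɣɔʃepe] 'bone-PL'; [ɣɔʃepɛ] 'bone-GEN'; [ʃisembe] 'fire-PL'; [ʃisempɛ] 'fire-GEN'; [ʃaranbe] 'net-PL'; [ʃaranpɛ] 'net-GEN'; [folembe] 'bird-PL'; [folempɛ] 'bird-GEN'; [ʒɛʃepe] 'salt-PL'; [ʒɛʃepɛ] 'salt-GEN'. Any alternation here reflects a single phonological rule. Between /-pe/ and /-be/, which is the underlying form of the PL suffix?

The PL morpheme has two allomorphs, [-be] and [-pe].
The GEN suffix, which begins with [p], is invariant after every stem; so [p] is not altered by any rule here.
The PL suffix is therefore /-be/ underlyingly, with post-vocalic devoicing: voiced stops become voiceless after a vowel.

/-be/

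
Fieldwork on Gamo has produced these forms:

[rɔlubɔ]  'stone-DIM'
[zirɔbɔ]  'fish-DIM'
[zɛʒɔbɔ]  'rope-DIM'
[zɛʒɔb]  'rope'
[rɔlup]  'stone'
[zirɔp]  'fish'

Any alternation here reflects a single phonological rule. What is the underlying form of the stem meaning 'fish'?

'fish' shows [p] ~ [b] at the end of the stem ([zirɔp] vs [zirɔbɔ]).
If /b/ were underlying and a rule turned it into [p] in isolation, 'rope' would also alternate; but it has [b] in both [zɛʒɔb] and [zɛʒɔbɔ].
The alternation reflects intervocalic voicing: voiceless stops become voiced between vowels. /p/ is underlying.

/zirɔp/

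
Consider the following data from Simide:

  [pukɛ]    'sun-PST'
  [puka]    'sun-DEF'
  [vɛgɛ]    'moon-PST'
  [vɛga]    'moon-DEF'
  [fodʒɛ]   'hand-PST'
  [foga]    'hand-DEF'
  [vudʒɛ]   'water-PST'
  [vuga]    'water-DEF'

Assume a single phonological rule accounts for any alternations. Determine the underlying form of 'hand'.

/fodʒ/

In [fodʒɛ] and [foga] the final segment of 'hand' alternates: [dʒ] ~ [g].
If /g/ were underlying and a rule turned it into [dʒ] before the PST suffix, 'moon' would also alternate; but it has [g] in both [vɛgɛ] and [vɛga].
The alternation reflects depalatalization: palato-alveolar /dʒ/ becomes [g] when no front vowel follows. /dʒ/ is underlying.
So 'hand' = /fodʒ/.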